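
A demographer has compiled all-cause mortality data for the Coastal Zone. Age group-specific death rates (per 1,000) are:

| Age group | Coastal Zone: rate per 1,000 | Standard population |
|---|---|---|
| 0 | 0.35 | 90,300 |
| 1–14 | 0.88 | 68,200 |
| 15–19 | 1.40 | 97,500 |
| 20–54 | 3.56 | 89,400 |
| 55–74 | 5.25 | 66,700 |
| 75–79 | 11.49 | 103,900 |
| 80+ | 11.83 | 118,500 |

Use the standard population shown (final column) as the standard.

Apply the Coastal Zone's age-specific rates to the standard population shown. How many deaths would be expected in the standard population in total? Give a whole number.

3492

Expected deaths = Σ (standard pop × age-specific rate ÷ 1,000)
= 90,300×0.35/1,000 + 68,200×0.88/1,000 + 97,500×1.40/1,000 + 89,400×3.56/1,000 + 66,700×5.25/1,000 + 103,900×11.49/1,000 + 118,500×11.83/1,000
= 31.60 + 60.02 + 136.50 + 318.26 + 350.18 + 1193.81 + 1401.86 = 3492.23.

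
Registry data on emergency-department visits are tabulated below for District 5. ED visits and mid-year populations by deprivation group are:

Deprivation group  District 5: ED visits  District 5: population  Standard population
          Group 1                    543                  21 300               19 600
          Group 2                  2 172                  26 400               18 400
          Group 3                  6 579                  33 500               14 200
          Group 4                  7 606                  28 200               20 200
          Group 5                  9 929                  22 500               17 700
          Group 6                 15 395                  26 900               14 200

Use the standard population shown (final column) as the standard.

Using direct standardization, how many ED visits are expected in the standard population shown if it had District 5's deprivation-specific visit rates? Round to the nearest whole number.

Deprivation-specific rates per 1 000 for District 5: 25.493, 82.273, 196.388, 269.716, 441.289, 572.305.
Expected ED visits = Σ (standard pop × deprivation-specific rate ÷ 1 000)
= 19 600×25.493/1 000 + 18 400×82.273/1 000 + 14 200×196.388/1 000 + 20 200×269.716/1 000 + 17 700×441.289/1 000 + 14 200×572.305/1 000
= 499.66 + 1513.82 + 2788.71 + 5448.27 + 7810.81 + 8126.73 = 26188.00.

26188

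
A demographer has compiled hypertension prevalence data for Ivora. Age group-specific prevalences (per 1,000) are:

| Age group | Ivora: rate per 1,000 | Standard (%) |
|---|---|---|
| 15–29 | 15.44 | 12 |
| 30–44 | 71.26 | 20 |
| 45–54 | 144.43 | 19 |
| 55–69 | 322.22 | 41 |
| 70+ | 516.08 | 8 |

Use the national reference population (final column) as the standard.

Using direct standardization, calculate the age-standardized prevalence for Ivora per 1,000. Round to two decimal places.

216.94

Standard weights: 0.12, 0.20, 0.19, 0.41, 0.08.
Standardized rate: 0.1200×15.44 + 0.2000×71.26 + 0.1900×144.43 + 0.4100×322.22 + 0.0800×516.08 = 216.9431 per 1,000.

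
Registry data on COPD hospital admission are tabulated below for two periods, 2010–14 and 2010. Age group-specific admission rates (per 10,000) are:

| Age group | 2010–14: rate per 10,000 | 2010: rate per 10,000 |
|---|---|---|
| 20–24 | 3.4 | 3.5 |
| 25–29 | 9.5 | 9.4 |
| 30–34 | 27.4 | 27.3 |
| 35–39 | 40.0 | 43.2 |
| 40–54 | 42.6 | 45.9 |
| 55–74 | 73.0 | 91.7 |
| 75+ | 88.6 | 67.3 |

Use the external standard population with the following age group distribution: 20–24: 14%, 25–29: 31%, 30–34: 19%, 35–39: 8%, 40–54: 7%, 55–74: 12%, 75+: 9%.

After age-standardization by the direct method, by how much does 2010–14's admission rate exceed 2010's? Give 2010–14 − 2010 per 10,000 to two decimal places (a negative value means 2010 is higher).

Standard weights: 0.14, 0.31, 0.19, 0.08, 0.07, 0.12, 0.09.
2010–14: 0.1400×3.4 + 0.3100×9.5 + 0.1900×27.4 + 0.0800×40.0 + 0.0700×42.6 + 0.1200×73.0 + 0.0900×88.6 = 31.5430 per 10,000.
2010: 0.1400×3.5 + 0.3100×9.4 + 0.1900×27.3 + 0.0800×43.2 + 0.0700×45.9 + 0.1200×91.7 + 0.0900×67.3 = 32.3210 per 10,000.
Difference = 31.5430 − 32.3210 = -0.7780.

-0.78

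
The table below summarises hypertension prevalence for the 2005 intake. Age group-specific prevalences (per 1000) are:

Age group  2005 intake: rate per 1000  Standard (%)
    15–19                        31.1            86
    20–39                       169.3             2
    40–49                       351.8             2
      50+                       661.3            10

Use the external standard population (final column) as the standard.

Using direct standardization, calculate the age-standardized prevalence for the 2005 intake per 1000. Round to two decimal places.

Standard weights: 0.86, 0.02, 0.02, 0.10.
Standardized rate: 0.8600×31.1 + 0.0200×169.3 + 0.0200×351.8 + 0.1000×661.3 = 103.2980 per 1000.

103.30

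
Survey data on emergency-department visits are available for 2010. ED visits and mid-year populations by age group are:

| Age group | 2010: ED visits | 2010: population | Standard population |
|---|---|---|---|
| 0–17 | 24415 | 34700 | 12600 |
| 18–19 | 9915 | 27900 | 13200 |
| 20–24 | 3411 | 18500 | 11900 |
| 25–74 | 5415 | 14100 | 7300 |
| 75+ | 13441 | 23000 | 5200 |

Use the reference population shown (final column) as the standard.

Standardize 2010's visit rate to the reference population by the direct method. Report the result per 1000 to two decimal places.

Age-specific rates per 1000 for 2010: 703.602, 355.376, 184.378, 384.043, 584.391.
Standard total = 50200; weights = 0.2510, 0.2629, 0.2371, 0.1454, 0.1036.
Standardized rate: 0.2510×703.602 + 0.2629×355.376 + 0.2371×184.378 + 0.1454×384.043 + 0.1036×584.391 = 430.1356 per 1000.

430.14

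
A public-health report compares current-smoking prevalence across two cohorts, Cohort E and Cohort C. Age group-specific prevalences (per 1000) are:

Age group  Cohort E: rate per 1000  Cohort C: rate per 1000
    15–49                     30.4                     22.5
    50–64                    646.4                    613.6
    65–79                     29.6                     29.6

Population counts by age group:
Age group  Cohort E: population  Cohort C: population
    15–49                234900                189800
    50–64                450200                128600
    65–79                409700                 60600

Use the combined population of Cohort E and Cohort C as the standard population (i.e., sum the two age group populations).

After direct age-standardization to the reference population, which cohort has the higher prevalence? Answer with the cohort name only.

Combined standard total = 1473800; weights = 0.2882, 0.3927, 0.3191.
Cohort E: 0.2882×30.4 + 0.3927×646.4 + 0.3191×29.6 = 272.0641 per 1000.
Cohort C: 0.2882×22.5 + 0.3927×613.6 + 0.3191×29.6 = 256.9062 per 1000.

Cohort E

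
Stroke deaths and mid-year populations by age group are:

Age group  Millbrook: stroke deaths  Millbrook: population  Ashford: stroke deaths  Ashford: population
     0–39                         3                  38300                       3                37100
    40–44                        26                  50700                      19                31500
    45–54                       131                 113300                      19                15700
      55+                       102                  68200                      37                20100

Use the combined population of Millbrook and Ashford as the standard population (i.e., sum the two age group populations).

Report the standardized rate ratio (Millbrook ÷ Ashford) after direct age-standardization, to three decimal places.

0.880

Age-specific rates per 100000 for Millbrook: 7.83, 51.28, 115.62, 149.56.
For Ashford: 8.09, 60.32, 121.02, 184.08.
Combined standard total = 374900; weights = 0.2011, 0.2193, 0.3441, 0.2355.
Millbrook: 0.2011×7.83 + 0.2193×51.28 + 0.3441×115.62 + 0.2355×149.56 = 87.8299 per 100000.
Ashford: 0.2011×8.09 + 0.2193×60.32 + 0.3441×121.02 + 0.2355×184.08 = 99.8493 per 100000.
Ratio = 87.8299 ÷ 99.8493 = 0.87962.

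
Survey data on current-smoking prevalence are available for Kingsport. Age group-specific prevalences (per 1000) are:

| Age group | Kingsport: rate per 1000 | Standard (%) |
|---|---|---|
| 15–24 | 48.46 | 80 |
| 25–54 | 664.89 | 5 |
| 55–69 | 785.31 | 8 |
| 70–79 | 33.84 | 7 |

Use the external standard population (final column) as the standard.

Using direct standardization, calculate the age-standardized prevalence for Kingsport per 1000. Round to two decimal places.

Standard weights: 0.80, 0.05, 0.08, 0.07.
Standardized rate: 0.8000×48.46 + 0.0500×664.89 + 0.0800×785.31 + 0.0700×33.84 = 137.2061 per 1000.

137.21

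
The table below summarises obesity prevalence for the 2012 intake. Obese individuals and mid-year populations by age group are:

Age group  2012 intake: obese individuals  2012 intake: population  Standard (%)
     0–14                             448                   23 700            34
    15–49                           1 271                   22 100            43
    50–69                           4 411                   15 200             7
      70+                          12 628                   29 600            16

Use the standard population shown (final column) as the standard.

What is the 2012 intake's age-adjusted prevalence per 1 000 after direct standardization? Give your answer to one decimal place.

Age-specific rates per 1 000 for the 2012 intake: 18.903, 57.511, 290.197, 426.622.
Standard weights: 0.34, 0.43, 0.07, 0.16.
Standardized rate: 0.3400×18.903 + 0.4300×57.511 + 0.0700×290.197 + 0.1600×426.622 = 119.7301 per 1 000.

119.7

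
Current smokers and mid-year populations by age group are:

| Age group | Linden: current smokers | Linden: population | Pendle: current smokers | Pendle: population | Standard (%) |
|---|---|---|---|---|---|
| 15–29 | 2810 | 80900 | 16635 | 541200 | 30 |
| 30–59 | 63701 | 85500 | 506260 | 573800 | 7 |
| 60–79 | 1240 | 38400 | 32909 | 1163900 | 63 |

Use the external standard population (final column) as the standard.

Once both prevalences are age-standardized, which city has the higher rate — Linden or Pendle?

Age-specific rates per 1000 for Linden: 34.734, 745.041, 32.292.
For Pendle: 30.737, 882.293, 28.275.
Standard weights: 0.30, 0.07, 0.63.
Linden: 0.3000×34.734 + 0.0700×745.041 + 0.6300×32.292 = 82.9169 per 1000.
Pendle: 0.3000×30.737 + 0.0700×882.293 + 0.6300×28.275 = 88.7948 per 1000.
The crude rates (330.82 vs 243.89) would put Linden higher, but that reflects its age composition; once standardized to a common age structure, Pendle has the higher underlying rate.

Pendle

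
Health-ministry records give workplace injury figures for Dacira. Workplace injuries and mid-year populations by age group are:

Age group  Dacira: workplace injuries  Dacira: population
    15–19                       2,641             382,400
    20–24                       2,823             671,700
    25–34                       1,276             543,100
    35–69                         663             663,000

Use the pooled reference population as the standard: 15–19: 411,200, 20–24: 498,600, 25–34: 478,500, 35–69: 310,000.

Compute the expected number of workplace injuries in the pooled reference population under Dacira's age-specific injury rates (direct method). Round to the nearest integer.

6370

Age-specific rates per 10,000 for Dacira: 69.06, 42.03, 23.49, 10.00.
Expected workplace injuries = Σ (standard pop × age-specific rate ÷ 10,000)
= 411,200×69.06/10,000 + 498,600×42.03/10,000 + 478,500×23.49/10,000 + 310,000×10.00/10,000
= 2839.90 + 2095.50 + 1124.22 + 310.00 = 6369.63.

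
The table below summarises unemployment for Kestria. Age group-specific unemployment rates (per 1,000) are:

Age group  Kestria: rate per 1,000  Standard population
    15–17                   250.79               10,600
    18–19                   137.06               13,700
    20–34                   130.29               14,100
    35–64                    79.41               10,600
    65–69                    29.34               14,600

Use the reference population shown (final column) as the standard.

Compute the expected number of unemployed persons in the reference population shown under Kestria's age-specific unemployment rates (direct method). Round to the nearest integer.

7643

Expected unemployed persons = Σ (standard pop × age-specific rate ÷ 1,000)
= 10,600×250.79/1,000 + 13,700×137.06/1,000 + 14,100×130.29/1,000 + 10,600×79.41/1,000 + 14,600×29.34/1,000
= 2658.37 + 1877.72 + 1837.09 + 841.75 + 428.36 = 7643.30.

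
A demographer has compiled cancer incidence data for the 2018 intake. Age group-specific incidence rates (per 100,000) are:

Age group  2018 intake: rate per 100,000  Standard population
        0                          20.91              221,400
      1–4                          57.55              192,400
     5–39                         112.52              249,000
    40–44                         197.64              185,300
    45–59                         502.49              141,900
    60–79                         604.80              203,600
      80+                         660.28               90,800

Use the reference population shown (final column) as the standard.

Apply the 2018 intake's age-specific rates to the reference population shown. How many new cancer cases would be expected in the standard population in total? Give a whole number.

3347

Expected new cancer cases = Σ (standard pop × age-specific rate ÷ 100,000)
= 221,400×20.91/100,000 + 192,400×57.55/100,000 + 249,000×112.52/100,000 + 185,300×197.64/100,000 + 141,900×502.49/100,000 + 203,600×604.80/100,000 + 90,800×660.28/100,000
= 46.29 + 110.73 + 280.17 + 366.23 + 713.03 + 1231.37 + 599.53 = 3347.36.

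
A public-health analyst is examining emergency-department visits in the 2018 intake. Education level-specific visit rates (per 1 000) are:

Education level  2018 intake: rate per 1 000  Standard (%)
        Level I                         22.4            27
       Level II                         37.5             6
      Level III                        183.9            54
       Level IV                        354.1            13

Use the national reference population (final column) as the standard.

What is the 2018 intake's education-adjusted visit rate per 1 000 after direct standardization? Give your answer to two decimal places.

Standard weights: 0.27, 0.06, 0.54, 0.13.
Standardized rate: 0.2700×22.4 + 0.0600×37.5 + 0.5400×183.9 + 0.1300×354.1 = 153.6370 per 1 000.

153.64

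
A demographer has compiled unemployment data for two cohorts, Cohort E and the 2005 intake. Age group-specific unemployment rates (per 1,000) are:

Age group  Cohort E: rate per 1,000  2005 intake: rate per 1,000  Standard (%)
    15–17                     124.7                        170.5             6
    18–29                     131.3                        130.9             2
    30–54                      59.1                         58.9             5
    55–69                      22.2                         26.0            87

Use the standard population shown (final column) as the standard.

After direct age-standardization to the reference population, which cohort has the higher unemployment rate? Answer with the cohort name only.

Standard weights: 0.06, 0.02, 0.05, 0.87.
Cohort E: 0.0600×124.7 + 0.0200×131.3 + 0.0500×59.1 + 0.8700×22.2 = 32.3770 per 1,000.
The 2005 intake: 0.0600×170.5 + 0.0200×130.9 + 0.0500×58.9 + 0.8700×26.0 = 38.4130 per 1,000.

2005 intake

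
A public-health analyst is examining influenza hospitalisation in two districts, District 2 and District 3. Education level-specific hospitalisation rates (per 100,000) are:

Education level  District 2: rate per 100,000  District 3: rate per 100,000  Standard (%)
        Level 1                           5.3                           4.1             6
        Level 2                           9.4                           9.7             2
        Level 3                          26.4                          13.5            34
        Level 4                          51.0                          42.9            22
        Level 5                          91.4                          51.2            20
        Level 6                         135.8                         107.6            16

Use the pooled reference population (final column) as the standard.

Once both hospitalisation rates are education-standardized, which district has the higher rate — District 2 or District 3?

District 2

Standard weights: 0.06, 0.02, 0.34, 0.22, 0.20, 0.16.
District 2: 0.0600×5.3 + 0.0200×9.4 + 0.3400×26.4 + 0.2200×51.0 + 0.2000×91.4 + 0.1600×135.8 = 60.7100 per 100,000.
District 3: 0.0600×4.1 + 0.0200×9.7 + 0.3400×13.5 + 0.2200×42.9 + 0.2000×51.2 + 0.1600×107.6 = 41.9240 per 100,000.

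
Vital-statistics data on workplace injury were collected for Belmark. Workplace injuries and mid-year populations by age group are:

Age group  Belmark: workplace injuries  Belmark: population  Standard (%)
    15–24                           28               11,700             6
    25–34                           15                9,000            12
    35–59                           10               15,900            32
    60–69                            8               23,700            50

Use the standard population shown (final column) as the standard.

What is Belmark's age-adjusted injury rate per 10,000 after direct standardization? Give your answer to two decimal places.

Age-specific rates per 10,000 for Belmark: 23.93, 16.67, 6.29, 3.38.
Standard weights: 0.06, 0.12, 0.32, 0.50.
Standardized rate: 0.0600×23.93 + 0.1200×16.67 + 0.3200×6.29 + 0.5000×3.38 = 7.1362 per 10,000.

7.14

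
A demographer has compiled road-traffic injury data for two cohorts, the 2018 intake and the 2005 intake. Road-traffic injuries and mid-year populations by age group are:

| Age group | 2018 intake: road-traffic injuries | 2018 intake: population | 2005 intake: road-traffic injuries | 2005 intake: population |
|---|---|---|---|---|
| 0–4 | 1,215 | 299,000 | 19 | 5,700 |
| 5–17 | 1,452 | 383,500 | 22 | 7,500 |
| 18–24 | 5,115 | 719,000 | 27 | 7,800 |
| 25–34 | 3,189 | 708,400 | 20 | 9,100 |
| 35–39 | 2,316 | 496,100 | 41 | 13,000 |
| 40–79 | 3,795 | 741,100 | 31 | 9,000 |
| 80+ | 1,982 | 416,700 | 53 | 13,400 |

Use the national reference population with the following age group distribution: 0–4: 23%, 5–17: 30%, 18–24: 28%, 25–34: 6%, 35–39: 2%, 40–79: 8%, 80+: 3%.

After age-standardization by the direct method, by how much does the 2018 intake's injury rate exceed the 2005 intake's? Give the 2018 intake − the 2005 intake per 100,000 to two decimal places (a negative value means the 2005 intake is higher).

177.32

Age-specific rates per 100,000 for the 2018 intake: 406.35, 378.62, 711.40, 450.17, 466.84, 512.08, 475.64.
For the 2005 intake: 333.33, 293.33, 346.15, 219.78, 315.38, 344.44, 395.52.
Standard weights: 0.23, 0.30, 0.28, 0.06, 0.02, 0.08, 0.03.
The 2018 intake: 0.2300×406.35 + 0.3000×378.62 + 0.2800×711.40 + 0.0600×450.17 + 0.0200×466.84 + 0.0800×512.08 + 0.0300×475.64 = 497.8226 per 100,000.
The 2005 intake: 0.2300×333.33 + 0.3000×293.33 + 0.2800×346.15 + 0.0600×219.78 + 0.0200×315.38 + 0.0800×344.44 + 0.0300×395.52 = 320.5055 per 100,000.
Difference = 497.8226 − 320.5055 = 177.3172.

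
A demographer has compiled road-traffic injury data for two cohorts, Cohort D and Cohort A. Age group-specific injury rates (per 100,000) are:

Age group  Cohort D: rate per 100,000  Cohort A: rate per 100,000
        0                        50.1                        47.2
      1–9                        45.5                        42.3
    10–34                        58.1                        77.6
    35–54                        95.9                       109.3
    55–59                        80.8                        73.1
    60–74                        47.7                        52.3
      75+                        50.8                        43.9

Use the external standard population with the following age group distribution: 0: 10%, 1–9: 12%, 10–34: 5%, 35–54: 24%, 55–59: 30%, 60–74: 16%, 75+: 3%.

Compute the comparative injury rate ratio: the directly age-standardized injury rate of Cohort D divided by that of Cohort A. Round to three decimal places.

Standard weights: 0.10, 0.12, 0.05, 0.24, 0.30, 0.16, 0.03.
Cohort D: 0.1000×50.1 + 0.1200×45.5 + 0.0500×58.1 + 0.2400×95.9 + 0.3000×80.8 + 0.1600×47.7 + 0.0300×50.8 = 69.7870 per 100,000.
Cohort A: 0.1000×47.2 + 0.1200×42.3 + 0.0500×77.6 + 0.2400×109.3 + 0.3000×73.1 + 0.1600×52.3 + 0.0300×43.9 = 71.5230 per 100,000.
Ratio = 69.7870 ÷ 71.5230 = 0.97573.

0.976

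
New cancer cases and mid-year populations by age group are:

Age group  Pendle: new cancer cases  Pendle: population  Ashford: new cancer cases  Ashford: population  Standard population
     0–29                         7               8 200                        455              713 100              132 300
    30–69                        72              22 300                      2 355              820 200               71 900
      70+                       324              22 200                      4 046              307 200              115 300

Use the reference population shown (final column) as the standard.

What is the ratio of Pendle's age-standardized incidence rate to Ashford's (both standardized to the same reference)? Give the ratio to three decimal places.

1.121

Age-specific rates per 100 000 for Pendle: 85.37, 322.87, 1459.46.
For Ashford: 63.81, 287.13, 1317.06.
Standard total = 319 500; weights = 0.4141, 0.2250, 0.3609.
Pendle: 0.4141×85.37 + 0.2250×322.87 + 0.3609×1459.46 = 634.6915 per 100 000.
Ashford: 0.4141×63.81 + 0.2250×287.13 + 0.3609×1317.06 = 566.3303 per 100 000.
Ratio = 634.6915 ÷ 566.3303 = 1.12071.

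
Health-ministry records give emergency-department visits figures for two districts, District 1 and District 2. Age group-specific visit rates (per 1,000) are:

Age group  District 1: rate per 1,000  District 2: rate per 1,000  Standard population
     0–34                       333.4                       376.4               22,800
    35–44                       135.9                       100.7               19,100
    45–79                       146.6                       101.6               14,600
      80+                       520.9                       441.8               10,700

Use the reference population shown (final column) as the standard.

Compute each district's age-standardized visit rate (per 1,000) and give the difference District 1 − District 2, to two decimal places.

17.79

Standard total = 67,200; weights = 0.3393, 0.2842, 0.2173, 0.1592.
District 1: 0.3393×333.4 + 0.2842×135.9 + 0.2173×146.6 + 0.1592×520.9 = 266.5357 per 1,000.
District 2: 0.3393×376.4 + 0.2842×100.7 + 0.2173×101.6 + 0.1592×441.8 = 248.7487 per 1,000.
Difference = 266.5357 − 248.7487 = 17.7871.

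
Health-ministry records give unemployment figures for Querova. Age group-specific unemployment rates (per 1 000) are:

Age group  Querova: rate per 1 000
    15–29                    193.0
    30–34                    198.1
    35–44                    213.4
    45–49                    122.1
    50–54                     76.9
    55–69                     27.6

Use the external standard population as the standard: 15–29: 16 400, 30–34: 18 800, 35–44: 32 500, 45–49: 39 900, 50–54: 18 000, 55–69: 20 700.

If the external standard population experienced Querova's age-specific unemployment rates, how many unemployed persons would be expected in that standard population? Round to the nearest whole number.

20652

Expected unemployed persons = Σ (standard pop × age-specific rate ÷ 1 000)
= 16 400×193.0/1 000 + 18 800×198.1/1 000 + 32 500×213.4/1 000 + 39 900×122.1/1 000 + 18 000×76.9/1 000 + 20 700×27.6/1 000
= 3165.20 + 3724.28 + 6935.50 + 4871.79 + 1384.20 + 571.32 = 20652.29.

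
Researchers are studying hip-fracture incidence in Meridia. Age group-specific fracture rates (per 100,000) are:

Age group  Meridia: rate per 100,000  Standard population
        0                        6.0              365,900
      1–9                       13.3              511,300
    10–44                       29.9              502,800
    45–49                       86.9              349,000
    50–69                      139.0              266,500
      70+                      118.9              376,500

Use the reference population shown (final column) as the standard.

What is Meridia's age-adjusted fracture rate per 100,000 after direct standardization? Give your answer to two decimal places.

Standard total = 2,372,000; weights = 0.1543, 0.2156, 0.2120, 0.1471, 0.1124, 0.1587.
Standardized rate: 0.1543×6.0 + 0.2156×13.3 + 0.2120×29.9 + 0.1471×86.9 + 0.1124×139.0 + 0.1587×118.9 = 57.4059 per 100,000.

57.41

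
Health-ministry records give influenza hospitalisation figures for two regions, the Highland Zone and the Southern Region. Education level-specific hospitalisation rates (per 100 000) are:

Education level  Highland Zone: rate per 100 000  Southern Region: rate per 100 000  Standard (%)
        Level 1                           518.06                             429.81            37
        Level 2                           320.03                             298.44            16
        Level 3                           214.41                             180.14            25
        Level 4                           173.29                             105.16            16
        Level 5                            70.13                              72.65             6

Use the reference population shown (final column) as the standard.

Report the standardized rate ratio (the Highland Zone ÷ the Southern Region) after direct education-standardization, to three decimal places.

1.203

Standard weights: 0.37, 0.16, 0.25, 0.16, 0.06.
The Highland Zone: 0.3700×518.06 + 0.1600×320.03 + 0.2500×214.41 + 0.1600×173.29 + 0.0600×70.13 = 328.4237 per 100 000.
The Southern Region: 0.3700×429.81 + 0.1600×298.44 + 0.2500×180.14 + 0.1600×105.16 + 0.0600×72.65 = 272.9997 per 100 000.
Ratio = 328.4237 ÷ 272.9997 = 1.20302.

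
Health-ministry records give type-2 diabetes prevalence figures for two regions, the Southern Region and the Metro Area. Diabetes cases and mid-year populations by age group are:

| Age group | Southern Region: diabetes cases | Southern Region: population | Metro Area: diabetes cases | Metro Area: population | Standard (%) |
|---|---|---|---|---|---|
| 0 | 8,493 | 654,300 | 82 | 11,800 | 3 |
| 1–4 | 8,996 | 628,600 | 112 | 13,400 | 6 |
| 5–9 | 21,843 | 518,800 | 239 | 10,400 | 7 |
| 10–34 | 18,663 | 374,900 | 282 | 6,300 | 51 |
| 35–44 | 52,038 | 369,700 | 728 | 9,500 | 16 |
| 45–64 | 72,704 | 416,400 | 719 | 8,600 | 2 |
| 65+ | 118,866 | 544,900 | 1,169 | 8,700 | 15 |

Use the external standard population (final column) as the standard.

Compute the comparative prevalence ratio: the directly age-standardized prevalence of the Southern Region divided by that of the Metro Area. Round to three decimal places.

Age-specific rates per 1,000 for the Southern Region: 12.980, 14.311, 42.103, 49.781, 140.757, 174.601, 218.143.
For the Metro Area: 6.949, 8.358, 22.981, 44.762, 76.632, 83.605, 134.368.
Standard weights: 0.03, 0.06, 0.07, 0.51, 0.16, 0.02, 0.15.
The Southern Region: 0.0300×12.980 + 0.0600×14.311 + 0.0700×42.103 + 0.5100×49.781 + 0.1600×140.757 + 0.0200×174.601 + 0.1500×218.143 = 88.3184 per 1,000.
The Metro Area: 0.0300×6.949 + 0.0600×8.358 + 0.0700×22.981 + 0.5100×44.762 + 0.1600×76.632 + 0.0200×83.605 + 0.1500×134.368 = 59.2355 per 1,000.
Ratio = 88.3184 ÷ 59.2355 = 1.49097.

1.491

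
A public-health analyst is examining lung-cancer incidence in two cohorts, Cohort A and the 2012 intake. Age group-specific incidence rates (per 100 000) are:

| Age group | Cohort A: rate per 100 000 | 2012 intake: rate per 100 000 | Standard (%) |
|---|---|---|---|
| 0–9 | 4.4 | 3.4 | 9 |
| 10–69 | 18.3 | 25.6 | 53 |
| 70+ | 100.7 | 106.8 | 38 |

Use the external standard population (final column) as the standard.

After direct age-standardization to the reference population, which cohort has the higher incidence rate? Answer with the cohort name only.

2012 intake

Standard weights: 0.09, 0.53, 0.38.
Cohort A: 0.0900×4.4 + 0.5300×18.3 + 0.3800×100.7 = 48.3610 per 100 000.
The 2012 intake: 0.0900×3.4 + 0.5300×25.6 + 0.3800×106.8 = 54.4580 per 100 000.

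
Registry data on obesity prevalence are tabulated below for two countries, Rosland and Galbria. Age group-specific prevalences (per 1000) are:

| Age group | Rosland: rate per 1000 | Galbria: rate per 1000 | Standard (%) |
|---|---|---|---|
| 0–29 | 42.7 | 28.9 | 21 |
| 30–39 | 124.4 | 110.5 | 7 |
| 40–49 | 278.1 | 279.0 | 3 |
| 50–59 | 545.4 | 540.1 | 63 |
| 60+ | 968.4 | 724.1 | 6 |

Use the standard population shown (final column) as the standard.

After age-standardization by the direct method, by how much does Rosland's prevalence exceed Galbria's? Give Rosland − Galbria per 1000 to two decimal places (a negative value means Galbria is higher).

21.84

Standard weights: 0.21, 0.07, 0.03, 0.63, 0.06.
Rosland: 0.2100×42.7 + 0.0700×124.4 + 0.0300×278.1 + 0.6300×545.4 + 0.0600×968.4 = 427.7240 per 1000.
Galbria: 0.2100×28.9 + 0.0700×110.5 + 0.0300×279.0 + 0.6300×540.1 + 0.0600×724.1 = 405.8830 per 1000.
Difference = 427.7240 − 405.8830 = 21.8410.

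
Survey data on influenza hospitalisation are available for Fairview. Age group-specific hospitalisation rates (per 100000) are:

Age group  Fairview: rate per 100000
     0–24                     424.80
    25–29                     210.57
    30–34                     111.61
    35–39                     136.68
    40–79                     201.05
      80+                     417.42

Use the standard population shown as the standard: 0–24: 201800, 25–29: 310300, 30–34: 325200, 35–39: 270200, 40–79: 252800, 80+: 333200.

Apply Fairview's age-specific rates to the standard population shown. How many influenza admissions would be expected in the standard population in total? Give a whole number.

Expected influenza admissions = Σ (standard pop × age-specific rate ÷ 100000)
= 201800×424.80/100000 + 310300×210.57/100000 + 325200×111.61/100000 + 270200×136.68/100000 + 252800×201.05/100000 + 333200×417.42/100000
= 857.25 + 653.40 + 362.96 + 369.31 + 508.25 + 1390.84 = 4142.01.

4142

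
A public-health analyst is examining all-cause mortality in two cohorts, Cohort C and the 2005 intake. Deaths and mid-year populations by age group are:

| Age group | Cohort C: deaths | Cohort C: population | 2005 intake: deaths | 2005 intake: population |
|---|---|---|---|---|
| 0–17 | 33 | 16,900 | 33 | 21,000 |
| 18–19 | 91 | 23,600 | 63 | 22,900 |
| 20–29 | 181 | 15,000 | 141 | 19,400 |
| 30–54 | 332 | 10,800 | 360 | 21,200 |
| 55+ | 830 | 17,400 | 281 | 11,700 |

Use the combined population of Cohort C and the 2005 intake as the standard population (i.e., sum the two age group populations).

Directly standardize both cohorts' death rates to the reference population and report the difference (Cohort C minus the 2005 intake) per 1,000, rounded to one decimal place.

7.6

Age-specific rates per 1,000 for Cohort C: 1.953, 3.856, 12.067, 30.741, 47.701.
For the 2005 intake: 1.571, 2.751, 7.268, 16.981, 24.017.
Combined standard total = 179,900; weights = 0.2107, 0.2585, 0.1912, 0.1779, 0.1618.
Cohort C: 0.2107×1.953 + 0.2585×3.856 + 0.1912×12.067 + 0.1779×30.741 + 0.1618×47.701 = 16.8994 per 1,000.
The 2005 intake: 0.2107×1.571 + 0.2585×2.751 + 0.1912×7.268 + 0.1779×16.981 + 0.1618×24.017 = 9.3374 per 1,000.
Difference = 16.8994 − 9.3374 = 7.5620.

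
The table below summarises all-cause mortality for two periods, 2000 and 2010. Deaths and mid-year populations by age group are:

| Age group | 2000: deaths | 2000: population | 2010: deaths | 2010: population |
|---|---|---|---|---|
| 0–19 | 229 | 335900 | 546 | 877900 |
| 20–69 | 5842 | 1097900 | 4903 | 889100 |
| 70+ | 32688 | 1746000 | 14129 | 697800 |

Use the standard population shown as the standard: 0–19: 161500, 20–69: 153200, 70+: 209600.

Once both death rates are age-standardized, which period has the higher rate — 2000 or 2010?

Age-specific rates per 1000 for 2000: 0.682, 5.321, 18.722.
For 2010: 0.622, 5.515, 20.248.
Standard total = 524300; weights = 0.3080, 0.2922, 0.3998.
2000: 0.3080×0.682 + 0.2922×5.321 + 0.3998×18.722 = 9.2492 per 1000.
2010: 0.3080×0.622 + 0.2922×5.515 + 0.3998×20.248 = 9.8975 per 1000.
The crude rates (12.19 vs 7.94) would put 2000 higher, but that reflects its age composition; once standardized to a common age structure, 2010 has the higher underlying rate.

2010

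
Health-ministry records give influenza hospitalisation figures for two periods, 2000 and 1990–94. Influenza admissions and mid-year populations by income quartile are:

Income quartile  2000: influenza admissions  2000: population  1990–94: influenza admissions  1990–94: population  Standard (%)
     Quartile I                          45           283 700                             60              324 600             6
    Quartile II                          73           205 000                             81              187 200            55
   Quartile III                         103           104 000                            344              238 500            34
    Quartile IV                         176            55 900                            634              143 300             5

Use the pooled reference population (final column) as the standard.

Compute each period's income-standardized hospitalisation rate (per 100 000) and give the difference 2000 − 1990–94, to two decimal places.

Income-specific rates per 100 000 for 2000: 15.86, 35.61, 99.04, 314.85.
For 1990–94: 18.48, 43.27, 144.23, 442.43.
Standard weights: 0.06, 0.55, 0.34, 0.05.
2000: 0.0600×15.86 + 0.5500×35.61 + 0.3400×99.04 + 0.0500×314.85 = 69.9525 per 100 000.
1990–94: 0.0600×18.48 + 0.5500×43.27 + 0.3400×144.23 + 0.0500×442.43 = 96.0684 per 100 000.
Difference = 69.9525 − 96.0684 = -26.1158.

-26.12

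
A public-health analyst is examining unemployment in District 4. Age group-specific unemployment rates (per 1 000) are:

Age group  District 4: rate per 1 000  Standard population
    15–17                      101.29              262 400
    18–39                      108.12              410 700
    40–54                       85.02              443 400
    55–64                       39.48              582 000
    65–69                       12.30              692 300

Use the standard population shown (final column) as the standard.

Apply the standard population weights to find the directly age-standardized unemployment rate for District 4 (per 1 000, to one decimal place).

58.6

Standard total = 2 390 800; weights = 0.1098, 0.1718, 0.1855, 0.2434, 0.2896.
Standardized rate: 0.1098×101.29 + 0.1718×108.12 + 0.1855×85.02 + 0.2434×39.48 + 0.2896×12.30 = 58.6305 per 1 000.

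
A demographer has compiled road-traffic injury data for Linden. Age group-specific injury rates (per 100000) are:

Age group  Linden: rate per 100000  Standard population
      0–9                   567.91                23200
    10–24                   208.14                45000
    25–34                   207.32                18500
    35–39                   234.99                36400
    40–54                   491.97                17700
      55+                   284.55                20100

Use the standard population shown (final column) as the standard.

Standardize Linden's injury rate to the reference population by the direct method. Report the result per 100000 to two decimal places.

306.76

Standard total = 160900; weights = 0.1442, 0.2797, 0.1150, 0.2262, 0.1100, 0.1249.
Standardized rate: 0.1442×567.91 + 0.2797×208.14 + 0.1150×207.32 + 0.2262×234.99 + 0.1100×491.97 + 0.1249×284.55 = 306.7632 per 100000.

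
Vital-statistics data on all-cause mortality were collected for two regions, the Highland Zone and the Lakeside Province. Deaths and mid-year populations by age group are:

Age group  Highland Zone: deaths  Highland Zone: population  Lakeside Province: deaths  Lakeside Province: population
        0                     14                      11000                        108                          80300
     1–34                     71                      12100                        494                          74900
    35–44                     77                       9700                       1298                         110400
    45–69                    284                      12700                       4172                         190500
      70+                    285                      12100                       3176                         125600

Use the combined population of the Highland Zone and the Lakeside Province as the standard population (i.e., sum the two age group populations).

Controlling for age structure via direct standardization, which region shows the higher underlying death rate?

Lakeside Province

Age-specific rates per 1000 for the Highland Zone: 1.273, 5.868, 7.938, 22.362, 23.554.
For the Lakeside Province: 1.345, 6.595, 11.757, 21.900, 25.287.
Combined standard total = 639300; weights = 0.1428, 0.1361, 0.1879, 0.3178, 0.2154.
The Highland Zone: 0.1428×1.273 + 0.1361×5.868 + 0.1879×7.938 + 0.3178×22.362 + 0.2154×23.554 = 14.6526 per 1000.
The Lakeside Province: 0.1428×1.345 + 0.1361×6.595 + 0.1879×11.757 + 0.3178×21.900 + 0.2154×25.287 = 15.7058 per 1000.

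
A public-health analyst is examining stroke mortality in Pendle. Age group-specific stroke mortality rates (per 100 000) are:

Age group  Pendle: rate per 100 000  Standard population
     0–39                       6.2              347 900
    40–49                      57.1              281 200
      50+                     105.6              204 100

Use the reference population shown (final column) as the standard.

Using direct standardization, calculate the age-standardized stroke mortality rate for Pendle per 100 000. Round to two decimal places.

Standard total = 833 200; weights = 0.4175, 0.3375, 0.2450.
Standardized rate: 0.4175×6.2 + 0.3375×57.1 + 0.2450×105.6 = 47.7274 per 100 000.

47.73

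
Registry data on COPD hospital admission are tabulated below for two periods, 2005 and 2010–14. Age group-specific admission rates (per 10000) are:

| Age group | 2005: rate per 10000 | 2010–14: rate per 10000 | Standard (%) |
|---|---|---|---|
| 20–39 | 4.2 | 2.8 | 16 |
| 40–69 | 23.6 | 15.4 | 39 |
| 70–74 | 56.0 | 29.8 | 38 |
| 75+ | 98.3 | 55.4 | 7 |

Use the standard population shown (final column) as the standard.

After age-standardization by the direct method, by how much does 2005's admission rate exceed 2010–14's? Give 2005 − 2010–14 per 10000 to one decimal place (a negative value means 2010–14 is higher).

16.4

Standard weights: 0.16, 0.39, 0.38, 0.07.
2005: 0.1600×4.2 + 0.3900×23.6 + 0.3800×56.0 + 0.0700×98.3 = 38.0370 per 10000.
2010–14: 0.1600×2.8 + 0.3900×15.4 + 0.3800×29.8 + 0.0700×55.4 = 21.6560 per 10000.
Difference = 38.0370 − 21.6560 = 16.3810.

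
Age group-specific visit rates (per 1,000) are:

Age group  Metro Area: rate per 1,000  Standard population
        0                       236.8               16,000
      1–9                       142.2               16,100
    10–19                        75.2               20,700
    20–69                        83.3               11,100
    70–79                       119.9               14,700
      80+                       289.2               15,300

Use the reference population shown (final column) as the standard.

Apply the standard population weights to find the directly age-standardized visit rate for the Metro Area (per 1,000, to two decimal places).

Standard total = 93,900; weights = 0.1704, 0.1715, 0.2204, 0.1182, 0.1565, 0.1629.
Standardized rate: 0.1704×236.8 + 0.1715×142.2 + 0.2204×75.2 + 0.1182×83.3 + 0.1565×119.9 + 0.1629×289.2 = 157.0477 per 1,000.

157.05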